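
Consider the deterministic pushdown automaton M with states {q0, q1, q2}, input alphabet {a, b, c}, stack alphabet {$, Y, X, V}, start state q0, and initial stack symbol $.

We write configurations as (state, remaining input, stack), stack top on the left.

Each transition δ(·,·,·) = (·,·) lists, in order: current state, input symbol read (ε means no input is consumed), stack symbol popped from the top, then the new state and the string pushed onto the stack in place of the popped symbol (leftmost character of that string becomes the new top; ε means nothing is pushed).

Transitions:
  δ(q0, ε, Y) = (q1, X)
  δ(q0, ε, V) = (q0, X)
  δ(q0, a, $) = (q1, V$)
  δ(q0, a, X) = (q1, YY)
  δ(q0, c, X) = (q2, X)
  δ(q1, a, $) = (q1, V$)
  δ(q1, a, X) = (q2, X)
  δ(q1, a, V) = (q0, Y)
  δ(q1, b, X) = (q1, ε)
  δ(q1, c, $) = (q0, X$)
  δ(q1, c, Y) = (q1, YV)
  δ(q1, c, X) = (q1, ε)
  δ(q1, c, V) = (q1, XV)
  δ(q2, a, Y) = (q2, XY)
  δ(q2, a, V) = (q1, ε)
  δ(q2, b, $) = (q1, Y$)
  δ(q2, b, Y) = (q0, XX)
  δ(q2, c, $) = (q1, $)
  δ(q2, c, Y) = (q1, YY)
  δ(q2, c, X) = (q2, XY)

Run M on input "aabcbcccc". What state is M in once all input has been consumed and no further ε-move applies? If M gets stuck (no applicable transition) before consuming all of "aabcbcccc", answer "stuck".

(q0, aabcbcccc, $)
  read a, top $: go to q1, push V$ → (q1, abcbcccc, V$)
  read a, top V: go to q0, push Y → (q0, bcbcccc, Y$)
  ε-move, top Y: go to q1, push X → (q1, bcbcccc, X$)
  read b, top X: go to q1, push ε → (q1, cbcccc, $)
  read c, top $: go to q0, push X$ → (q0, bcccc, X$)
No transition for (q0, b, top X); M blocks with input bcccc remaining.

stuck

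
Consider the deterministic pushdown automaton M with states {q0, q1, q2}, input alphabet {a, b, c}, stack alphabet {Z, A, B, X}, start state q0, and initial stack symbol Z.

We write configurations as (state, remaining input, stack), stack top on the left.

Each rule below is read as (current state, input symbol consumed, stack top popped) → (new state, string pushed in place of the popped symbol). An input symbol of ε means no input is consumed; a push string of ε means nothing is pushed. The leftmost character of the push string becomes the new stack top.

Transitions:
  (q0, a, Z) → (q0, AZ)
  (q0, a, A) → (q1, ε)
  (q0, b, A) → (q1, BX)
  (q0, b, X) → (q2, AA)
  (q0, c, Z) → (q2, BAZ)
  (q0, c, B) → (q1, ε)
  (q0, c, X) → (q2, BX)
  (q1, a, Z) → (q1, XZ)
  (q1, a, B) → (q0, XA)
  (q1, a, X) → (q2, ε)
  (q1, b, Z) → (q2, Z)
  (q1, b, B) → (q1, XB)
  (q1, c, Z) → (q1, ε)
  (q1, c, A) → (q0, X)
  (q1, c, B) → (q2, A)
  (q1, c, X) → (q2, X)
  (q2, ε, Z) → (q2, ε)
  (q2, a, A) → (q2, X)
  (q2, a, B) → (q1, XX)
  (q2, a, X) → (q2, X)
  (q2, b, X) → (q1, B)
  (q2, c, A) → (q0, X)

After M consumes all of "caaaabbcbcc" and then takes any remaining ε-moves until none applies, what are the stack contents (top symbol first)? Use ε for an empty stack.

XBAZ

(q0, caaaabbcbcc, Z)
  read c, top Z: go to q2, push BAZ → (q2, aaaabbcbcc, BAZ)
  read a, top B: go to q1, push XX → (q1, aaabbcbcc, XXAZ)
  read a, top X: go to q2, push ε → (q2, aabbcbcc, XAZ)
  read a, top X: go to q2, push X → (q2, abbcbcc, XAZ)
  read a, top X: go to q2, push X → (q2, bbcbcc, XAZ)
  read b, top X: go to q1, push B → (q1, bcbcc, BAZ)
  read b, top B: go to q1, push XB → (q1, cbcc, XBAZ)
  read c, top X: go to q2, push X → (q2, bcc, XBAZ)
  read b, top X: go to q1, push B → (q1, cc, BBAZ)
  read c, top B: go to q2, push A → (q2, c, ABAZ)
  read c, top A: go to q0, push X → (q0, ε, XBAZ)
All input consumed in state q0 with stack XBAZ.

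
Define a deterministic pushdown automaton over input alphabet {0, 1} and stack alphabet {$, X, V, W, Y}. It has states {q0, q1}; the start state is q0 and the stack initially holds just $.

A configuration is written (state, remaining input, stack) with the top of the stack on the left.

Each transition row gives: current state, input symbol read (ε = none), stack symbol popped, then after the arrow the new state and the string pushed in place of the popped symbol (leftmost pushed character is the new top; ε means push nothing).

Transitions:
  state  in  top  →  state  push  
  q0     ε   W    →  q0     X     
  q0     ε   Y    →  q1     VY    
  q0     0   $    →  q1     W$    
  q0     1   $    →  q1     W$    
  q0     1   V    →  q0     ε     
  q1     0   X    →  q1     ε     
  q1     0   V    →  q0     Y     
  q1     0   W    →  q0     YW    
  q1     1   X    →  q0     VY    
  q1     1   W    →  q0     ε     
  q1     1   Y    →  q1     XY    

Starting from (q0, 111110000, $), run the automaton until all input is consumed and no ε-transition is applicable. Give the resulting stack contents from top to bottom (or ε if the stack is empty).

(q0, 111110000, $) ⊢ (q1, 11110000, W$) ⊢ (q0, 1110000, $) ⊢ (q1, 110000, W$) ⊢ (q0, 10000, $) ⊢ (q1, 0000, W$) ⊢ (q0, 000, YW$) ⊢ (q1, 000, VYW$) ⊢ (q0, 00, YYW$) ⊢ (q1, 00, VYYW$) ⊢ (q0, 0, YYYW$) ⊢ (q1, 0, VYYYW$) ⊢ (q0, ε, YYYYW$) ⊢ (q1, ε, VYYYYW$)
All input consumed in state q1 with stack VYYYYW$.

VYYYYW$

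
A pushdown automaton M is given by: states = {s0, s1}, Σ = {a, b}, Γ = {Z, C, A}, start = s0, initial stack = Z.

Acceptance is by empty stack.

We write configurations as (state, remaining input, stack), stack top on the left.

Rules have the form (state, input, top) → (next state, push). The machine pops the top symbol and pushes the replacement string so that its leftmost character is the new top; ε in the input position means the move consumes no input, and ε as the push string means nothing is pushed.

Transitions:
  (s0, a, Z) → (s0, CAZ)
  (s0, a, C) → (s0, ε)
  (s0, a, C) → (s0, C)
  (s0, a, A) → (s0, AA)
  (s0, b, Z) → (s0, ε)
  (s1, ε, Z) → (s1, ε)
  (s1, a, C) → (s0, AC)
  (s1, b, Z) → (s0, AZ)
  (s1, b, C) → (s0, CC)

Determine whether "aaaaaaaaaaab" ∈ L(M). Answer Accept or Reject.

No computation consumes all input and empties the stack.

Reject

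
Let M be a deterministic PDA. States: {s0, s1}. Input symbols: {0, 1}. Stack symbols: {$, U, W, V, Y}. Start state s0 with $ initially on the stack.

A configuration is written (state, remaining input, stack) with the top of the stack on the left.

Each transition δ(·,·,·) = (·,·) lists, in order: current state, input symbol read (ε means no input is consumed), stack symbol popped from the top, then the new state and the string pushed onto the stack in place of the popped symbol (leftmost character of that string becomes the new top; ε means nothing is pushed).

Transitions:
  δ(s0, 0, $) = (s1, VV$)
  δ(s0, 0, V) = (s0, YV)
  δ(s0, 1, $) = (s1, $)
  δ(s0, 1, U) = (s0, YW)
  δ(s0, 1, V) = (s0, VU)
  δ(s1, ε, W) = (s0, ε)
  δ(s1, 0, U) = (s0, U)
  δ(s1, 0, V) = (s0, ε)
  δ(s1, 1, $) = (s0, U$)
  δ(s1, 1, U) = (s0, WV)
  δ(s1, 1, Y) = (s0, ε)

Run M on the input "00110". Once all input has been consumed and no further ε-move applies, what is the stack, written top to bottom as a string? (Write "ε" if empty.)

YVUU$

(s0, 00110, $)
  read 0, top $: go to s1, push VV$ → (s1, 0110, VV$)
  read 0, top V: go to s0, push ε → (s0, 110, V$)
  read 1, top V: go to s0, push VU → (s0, 10, VU$)
  read 1, top V: go to s0, push VU → (s0, 0, VUU$)
  read 0, top V: go to s0, push YV → (s0, ε, YVUU$)
All input consumed in state s0 with stack YVUU$.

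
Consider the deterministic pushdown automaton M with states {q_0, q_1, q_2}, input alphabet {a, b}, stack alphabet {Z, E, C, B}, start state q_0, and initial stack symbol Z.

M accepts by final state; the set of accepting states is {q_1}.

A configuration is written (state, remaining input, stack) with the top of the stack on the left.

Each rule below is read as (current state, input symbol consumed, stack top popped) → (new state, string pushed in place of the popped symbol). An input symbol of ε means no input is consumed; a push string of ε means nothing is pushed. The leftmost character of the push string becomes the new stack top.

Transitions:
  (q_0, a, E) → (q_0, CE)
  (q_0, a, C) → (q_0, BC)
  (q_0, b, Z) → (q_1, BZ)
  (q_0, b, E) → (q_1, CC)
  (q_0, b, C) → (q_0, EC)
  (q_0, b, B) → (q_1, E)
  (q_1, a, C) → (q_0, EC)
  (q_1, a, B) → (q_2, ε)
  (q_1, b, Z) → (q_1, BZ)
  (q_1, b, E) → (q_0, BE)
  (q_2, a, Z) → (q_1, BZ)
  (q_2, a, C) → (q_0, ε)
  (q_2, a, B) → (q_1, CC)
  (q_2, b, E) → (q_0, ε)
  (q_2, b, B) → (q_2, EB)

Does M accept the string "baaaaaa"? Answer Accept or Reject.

(q_0, baaaaaa, Z)
  read b, top Z: go to q_1, push BZ → (q_1, aaaaaa, BZ)
  read a, top B: go to q_2, push ε → (q_2, aaaaa, Z)
  read a, top Z: go to q_1, push BZ → (q_1, aaaa, BZ)
  read a, top B: go to q_2, push ε → (q_2, aaa, Z)
  read a, top Z: go to q_1, push BZ → (q_1, aa, BZ)
  read a, top B: go to q_2, push ε → (q_2, a, Z)
  read a, top Z: go to q_1, push BZ → (q_1, ε, BZ)
All input consumed; state q_1 ∈ F.

Accept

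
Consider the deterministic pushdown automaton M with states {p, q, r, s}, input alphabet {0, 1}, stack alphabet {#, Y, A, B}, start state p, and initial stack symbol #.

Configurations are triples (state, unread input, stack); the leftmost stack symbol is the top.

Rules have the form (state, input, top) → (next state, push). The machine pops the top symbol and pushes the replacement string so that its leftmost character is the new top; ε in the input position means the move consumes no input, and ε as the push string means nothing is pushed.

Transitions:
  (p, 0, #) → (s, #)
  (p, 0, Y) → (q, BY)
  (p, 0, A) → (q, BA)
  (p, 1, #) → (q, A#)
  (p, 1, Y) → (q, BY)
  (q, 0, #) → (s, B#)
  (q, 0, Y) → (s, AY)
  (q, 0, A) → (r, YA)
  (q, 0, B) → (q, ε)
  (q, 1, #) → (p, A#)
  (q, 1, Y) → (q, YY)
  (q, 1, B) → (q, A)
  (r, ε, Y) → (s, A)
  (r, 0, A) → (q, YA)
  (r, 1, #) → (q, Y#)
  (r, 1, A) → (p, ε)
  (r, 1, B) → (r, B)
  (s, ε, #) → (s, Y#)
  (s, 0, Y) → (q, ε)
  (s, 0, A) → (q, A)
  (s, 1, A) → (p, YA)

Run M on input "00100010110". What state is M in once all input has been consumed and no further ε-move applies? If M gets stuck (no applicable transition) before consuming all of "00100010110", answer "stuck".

(p, 00100010110, #) ⊢ (s, 0100010110, #) ⊢ (s, 0100010110, Y#) ⊢ (q, 100010110, #) ⊢ (p, 00010110, A#) ⊢ (q, 0010110, BA#) ⊢ (q, 010110, A#) ⊢ (r, 10110, YA#) ⊢ (s, 10110, AA#) ⊢ (p, 0110, YAA#) ⊢ (q, 110, BYAA#) ⊢ (q, 10, AYAA#)
No transition for (q, 1, top A); M blocks with input 10 remaining.

stuck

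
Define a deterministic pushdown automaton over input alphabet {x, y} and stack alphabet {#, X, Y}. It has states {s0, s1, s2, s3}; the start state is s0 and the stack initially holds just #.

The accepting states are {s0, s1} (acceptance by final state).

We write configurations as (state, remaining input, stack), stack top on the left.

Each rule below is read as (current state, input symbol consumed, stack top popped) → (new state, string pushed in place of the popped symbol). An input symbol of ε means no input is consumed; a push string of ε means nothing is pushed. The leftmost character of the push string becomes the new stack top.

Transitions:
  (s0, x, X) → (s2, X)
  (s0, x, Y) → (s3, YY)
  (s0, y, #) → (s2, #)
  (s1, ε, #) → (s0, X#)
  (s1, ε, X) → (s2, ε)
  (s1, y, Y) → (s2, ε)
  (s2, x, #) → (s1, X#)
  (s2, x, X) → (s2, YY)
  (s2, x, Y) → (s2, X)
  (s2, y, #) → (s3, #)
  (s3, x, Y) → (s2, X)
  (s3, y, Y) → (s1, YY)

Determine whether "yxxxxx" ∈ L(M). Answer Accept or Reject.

(s0, yxxxxx, #)
  read y, top #: go to s2, push # → (s2, xxxxx, #)
  read x, top #: go to s1, push X# → (s1, xxxx, X#)
  ε-move, top X: go to s2, push ε → (s2, xxxx, #)
  read x, top #: go to s1, push X# → (s1, xxx, X#)
  ε-move, top X: go to s2, push ε → (s2, xxx, #)
  read x, top #: go to s1, push X# → (s1, xx, X#)
  ε-move, top X: go to s2, push ε → (s2, xx, #)
  read x, top #: go to s1, push X# → (s1, x, X#)
  ε-move, top X: go to s2, push ε → (s2, x, #)
  read x, top #: go to s1, push X# → (s1, ε, X#)
All input consumed; state s1 ∈ F.

Accept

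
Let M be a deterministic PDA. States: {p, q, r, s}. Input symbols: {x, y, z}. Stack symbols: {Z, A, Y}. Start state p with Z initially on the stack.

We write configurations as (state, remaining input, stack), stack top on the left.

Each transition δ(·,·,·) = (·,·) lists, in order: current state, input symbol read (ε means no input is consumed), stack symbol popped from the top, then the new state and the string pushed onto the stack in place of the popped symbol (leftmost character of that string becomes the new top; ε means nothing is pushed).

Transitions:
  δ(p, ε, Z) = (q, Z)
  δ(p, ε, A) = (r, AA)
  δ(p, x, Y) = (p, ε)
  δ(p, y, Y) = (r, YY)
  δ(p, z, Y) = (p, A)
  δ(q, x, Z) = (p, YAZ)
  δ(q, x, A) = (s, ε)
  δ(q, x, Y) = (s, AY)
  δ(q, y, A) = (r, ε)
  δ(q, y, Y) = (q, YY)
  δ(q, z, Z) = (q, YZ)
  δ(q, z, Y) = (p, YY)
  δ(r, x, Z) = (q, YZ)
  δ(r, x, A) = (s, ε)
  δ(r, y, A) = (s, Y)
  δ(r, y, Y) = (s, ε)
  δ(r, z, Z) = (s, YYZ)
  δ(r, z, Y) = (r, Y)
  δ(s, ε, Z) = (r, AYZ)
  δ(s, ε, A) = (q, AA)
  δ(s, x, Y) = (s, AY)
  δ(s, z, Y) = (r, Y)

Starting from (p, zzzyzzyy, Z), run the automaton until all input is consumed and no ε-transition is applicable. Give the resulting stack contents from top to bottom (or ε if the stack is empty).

(p, zzzyzzyy, Z)
  ε-move, top Z: go to q, push Z → (q, zzzyzzyy, Z)
  read z, top Z: go to q, push YZ → (q, zzyzzyy, YZ)
  read z, top Y: go to p, push YY → (p, zyzzyy, YYZ)
  read z, top Y: go to p, push A → (p, yzzyy, AYZ)
  ε-move, top A: go to r, push AA → (r, yzzyy, AAYZ)
  read y, top A: go to s, push Y → (s, zzyy, YAYZ)
  read z, top Y: go to r, push Y → (r, zyy, YAYZ)
  read z, top Y: go to r, push Y → (r, yy, YAYZ)
  read y, top Y: go to s, push ε → (s, y, AYZ)
  ε-move, top A: go to q, push AA → (q, y, AAYZ)
  read y, top A: go to r, push ε → (r, ε, AYZ)
All input consumed in state r with stack AYZ.

AYZ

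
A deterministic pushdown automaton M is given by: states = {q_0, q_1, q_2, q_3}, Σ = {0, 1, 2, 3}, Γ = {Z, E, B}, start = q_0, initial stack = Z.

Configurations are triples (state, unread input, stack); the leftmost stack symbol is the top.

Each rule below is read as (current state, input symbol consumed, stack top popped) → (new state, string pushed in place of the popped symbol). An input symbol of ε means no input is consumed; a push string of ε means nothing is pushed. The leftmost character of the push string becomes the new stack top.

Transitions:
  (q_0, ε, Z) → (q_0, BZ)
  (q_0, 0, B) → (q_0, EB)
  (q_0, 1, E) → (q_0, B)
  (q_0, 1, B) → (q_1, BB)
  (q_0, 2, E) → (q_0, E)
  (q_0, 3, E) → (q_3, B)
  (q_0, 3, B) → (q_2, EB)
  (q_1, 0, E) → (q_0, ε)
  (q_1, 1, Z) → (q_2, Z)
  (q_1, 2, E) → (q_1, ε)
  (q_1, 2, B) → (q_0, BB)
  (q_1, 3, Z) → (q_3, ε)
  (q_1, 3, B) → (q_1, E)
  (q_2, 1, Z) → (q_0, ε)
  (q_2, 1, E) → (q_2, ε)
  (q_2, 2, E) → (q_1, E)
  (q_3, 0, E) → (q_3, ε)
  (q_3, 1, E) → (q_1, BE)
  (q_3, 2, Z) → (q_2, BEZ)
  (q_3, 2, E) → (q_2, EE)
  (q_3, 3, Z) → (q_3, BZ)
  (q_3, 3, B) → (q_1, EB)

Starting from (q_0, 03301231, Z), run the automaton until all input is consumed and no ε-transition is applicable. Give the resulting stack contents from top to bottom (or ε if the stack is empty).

(q_0, 03301231, Z)
  ε-move, top Z: go to q_0, push BZ → (q_0, 03301231, BZ)
  read 0, top B: go to q_0, push EB → (q_0, 3301231, EBZ)
  read 3, top E: go to q_3, push B → (q_3, 301231, BBZ)
  read 3, top B: go to q_1, push EB → (q_1, 01231, EBBZ)
  read 0, top E: go to q_0, push ε → (q_0, 1231, BBZ)
  read 1, top B: go to q_1, push BB → (q_1, 231, BBBZ)
  read 2, top B: go to q_0, push BB → (q_0, 31, BBBBZ)
  read 3, top B: go to q_2, push EB → (q_2, 1, EBBBBZ)
  read 1, top E: go to q_2, push ε → (q_2, ε, BBBBZ)
All input consumed in state q_2 with stack BBBBZ.

BBBBZ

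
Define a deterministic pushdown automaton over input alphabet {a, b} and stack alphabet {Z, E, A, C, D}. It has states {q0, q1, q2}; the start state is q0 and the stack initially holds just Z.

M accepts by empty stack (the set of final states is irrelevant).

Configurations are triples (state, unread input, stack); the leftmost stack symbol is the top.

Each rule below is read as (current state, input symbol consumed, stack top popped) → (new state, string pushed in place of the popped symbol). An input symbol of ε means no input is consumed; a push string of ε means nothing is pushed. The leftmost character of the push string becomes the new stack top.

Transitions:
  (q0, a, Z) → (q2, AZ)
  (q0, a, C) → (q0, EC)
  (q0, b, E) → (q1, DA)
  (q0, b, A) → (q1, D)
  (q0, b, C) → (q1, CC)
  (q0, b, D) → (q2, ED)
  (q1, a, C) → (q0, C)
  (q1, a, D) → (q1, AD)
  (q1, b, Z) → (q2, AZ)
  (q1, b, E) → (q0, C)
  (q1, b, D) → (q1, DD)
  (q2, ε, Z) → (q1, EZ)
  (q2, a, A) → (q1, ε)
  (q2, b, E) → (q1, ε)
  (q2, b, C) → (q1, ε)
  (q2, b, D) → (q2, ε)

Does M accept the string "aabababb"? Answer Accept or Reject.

Reject

(q0, aabababb, Z)
  read a, top Z: go to q2, push AZ → (q2, abababb, AZ)
  read a, top A: go to q1, push ε → (q1, bababb, Z)
  read b, top Z: go to q2, push AZ → (q2, ababb, AZ)
  read a, top A: go to q1, push ε → (q1, babb, Z)
  read b, top Z: go to q2, push AZ → (q2, abb, AZ)
  read a, top A: go to q1, push ε → (q1, bb, Z)
  read b, top Z: go to q2, push AZ → (q2, b, AZ)
No transition applies at (q2, b, AZ); input not fully consumed.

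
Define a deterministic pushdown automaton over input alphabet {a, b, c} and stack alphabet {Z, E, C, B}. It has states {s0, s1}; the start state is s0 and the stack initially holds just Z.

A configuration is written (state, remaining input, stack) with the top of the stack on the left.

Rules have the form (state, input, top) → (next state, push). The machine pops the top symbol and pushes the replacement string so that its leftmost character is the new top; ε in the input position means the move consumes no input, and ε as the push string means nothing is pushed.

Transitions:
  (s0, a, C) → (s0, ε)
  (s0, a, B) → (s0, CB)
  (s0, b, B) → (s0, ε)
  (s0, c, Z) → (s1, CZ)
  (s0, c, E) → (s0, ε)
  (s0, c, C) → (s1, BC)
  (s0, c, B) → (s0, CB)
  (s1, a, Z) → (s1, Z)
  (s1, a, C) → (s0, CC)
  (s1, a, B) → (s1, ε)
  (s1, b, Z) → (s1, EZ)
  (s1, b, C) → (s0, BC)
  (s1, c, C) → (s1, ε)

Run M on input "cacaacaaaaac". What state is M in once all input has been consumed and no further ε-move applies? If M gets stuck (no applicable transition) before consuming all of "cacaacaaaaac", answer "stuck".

(s0, cacaacaaaaac, Z)
  read c, top Z: go to s1, push CZ → (s1, acaacaaaaac, CZ)
  read a, top C: go to s0, push CC → (s0, caacaaaaac, CCZ)
  read c, top C: go to s1, push BC → (s1, aacaaaaac, BCCZ)
  read a, top B: go to s1, push ε → (s1, acaaaaac, CCZ)
  read a, top C: go to s0, push CC → (s0, caaaaac, CCCZ)
  read c, top C: go to s1, push BC → (s1, aaaaac, BCCCZ)
  read a, top B: go to s1, push ε → (s1, aaaac, CCCZ)
  read a, top C: go to s0, push CC → (s0, aaac, CCCCZ)
  read a, top C: go to s0, push ε → (s0, aac, CCCZ)
  read a, top C: go to s0, push ε → (s0, ac, CCZ)
  read a, top C: go to s0, push ε → (s0, c, CZ)
  read c, top C: go to s1, push BC → (s1, ε, BCZ)
All input consumed; M is in state s1.

s1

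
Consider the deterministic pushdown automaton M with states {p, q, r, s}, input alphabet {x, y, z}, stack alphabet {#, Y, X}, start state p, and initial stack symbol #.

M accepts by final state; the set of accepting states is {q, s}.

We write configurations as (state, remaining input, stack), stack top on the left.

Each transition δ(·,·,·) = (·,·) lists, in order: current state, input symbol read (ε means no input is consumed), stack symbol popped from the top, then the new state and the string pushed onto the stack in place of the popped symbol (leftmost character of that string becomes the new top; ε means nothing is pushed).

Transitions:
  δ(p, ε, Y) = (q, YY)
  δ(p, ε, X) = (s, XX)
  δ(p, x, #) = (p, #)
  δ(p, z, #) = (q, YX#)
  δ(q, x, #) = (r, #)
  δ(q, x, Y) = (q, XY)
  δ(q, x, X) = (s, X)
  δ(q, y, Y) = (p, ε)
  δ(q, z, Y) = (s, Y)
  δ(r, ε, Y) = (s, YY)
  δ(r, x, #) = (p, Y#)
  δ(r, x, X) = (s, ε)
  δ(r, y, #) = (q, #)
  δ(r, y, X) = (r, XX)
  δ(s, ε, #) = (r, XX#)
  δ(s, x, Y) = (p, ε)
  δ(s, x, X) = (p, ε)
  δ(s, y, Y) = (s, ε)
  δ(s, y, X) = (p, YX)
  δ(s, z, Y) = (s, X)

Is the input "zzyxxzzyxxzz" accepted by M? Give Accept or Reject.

Accept

(p, zzyxxzzyxxzz, #)
  read z, top #: go to q, push YX# → (q, zyxxzzyxxzz, YX#)
  read z, top Y: go to s, push Y → (s, yxxzzyxxzz, YX#)
  read y, top Y: go to s, push ε → (s, xxzzyxxzz, X#)
  read x, top X: go to p, push ε → (p, xzzyxxzz, #)
  read x, top #: go to p, push # → (p, zzyxxzz, #)
  read z, top #: go to q, push YX# → (q, zyxxzz, YX#)
  read z, top Y: go to s, push Y → (s, yxxzz, YX#)
  read y, top Y: go to s, push ε → (s, xxzz, X#)
  read x, top X: go to p, push ε → (p, xzz, #)
  read x, top #: go to p, push # → (p, zz, #)
  read z, top #: go to q, push YX# → (q, z, YX#)
  read z, top Y: go to s, push Y → (s, ε, YX#)
All input consumed; state s ∈ F.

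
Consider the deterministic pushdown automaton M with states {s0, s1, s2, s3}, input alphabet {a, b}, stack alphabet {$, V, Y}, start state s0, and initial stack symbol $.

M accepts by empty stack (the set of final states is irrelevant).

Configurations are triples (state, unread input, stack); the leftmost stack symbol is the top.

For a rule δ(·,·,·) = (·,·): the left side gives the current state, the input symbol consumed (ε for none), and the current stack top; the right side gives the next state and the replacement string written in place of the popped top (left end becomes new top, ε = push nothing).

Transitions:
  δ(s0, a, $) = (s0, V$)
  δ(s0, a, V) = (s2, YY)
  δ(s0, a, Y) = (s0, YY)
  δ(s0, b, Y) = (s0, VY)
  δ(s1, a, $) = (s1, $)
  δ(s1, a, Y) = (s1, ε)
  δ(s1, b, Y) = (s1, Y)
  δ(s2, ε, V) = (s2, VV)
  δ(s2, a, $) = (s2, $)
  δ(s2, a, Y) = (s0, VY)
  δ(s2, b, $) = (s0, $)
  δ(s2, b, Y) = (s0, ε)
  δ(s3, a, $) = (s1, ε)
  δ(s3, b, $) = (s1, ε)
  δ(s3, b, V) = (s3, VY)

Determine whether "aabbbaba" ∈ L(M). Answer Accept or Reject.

(s0, aabbbaba, $)
  read a, top $: go to s0, push V$ → (s0, abbbaba, V$)
  read a, top V: go to s2, push YY → (s2, bbbaba, YY$)
  read b, top Y: go to s0, push ε → (s0, bbaba, Y$)
  read b, top Y: go to s0, push VY → (s0, baba, VY$)
No transition applies at (s0, baba, VY$); input not fully consumed.

Reject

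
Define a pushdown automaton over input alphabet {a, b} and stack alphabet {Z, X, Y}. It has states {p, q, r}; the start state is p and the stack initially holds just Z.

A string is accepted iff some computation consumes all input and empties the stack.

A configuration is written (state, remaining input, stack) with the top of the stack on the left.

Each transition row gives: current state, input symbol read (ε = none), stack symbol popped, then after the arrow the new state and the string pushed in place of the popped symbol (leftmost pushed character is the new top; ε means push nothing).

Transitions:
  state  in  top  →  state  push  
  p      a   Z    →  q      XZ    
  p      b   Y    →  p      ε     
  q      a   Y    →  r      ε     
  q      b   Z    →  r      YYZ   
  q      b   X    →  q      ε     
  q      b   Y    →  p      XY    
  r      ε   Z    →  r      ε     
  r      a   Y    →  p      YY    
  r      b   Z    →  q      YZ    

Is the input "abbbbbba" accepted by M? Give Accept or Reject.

No computation consumes all input and empties the stack.

Reject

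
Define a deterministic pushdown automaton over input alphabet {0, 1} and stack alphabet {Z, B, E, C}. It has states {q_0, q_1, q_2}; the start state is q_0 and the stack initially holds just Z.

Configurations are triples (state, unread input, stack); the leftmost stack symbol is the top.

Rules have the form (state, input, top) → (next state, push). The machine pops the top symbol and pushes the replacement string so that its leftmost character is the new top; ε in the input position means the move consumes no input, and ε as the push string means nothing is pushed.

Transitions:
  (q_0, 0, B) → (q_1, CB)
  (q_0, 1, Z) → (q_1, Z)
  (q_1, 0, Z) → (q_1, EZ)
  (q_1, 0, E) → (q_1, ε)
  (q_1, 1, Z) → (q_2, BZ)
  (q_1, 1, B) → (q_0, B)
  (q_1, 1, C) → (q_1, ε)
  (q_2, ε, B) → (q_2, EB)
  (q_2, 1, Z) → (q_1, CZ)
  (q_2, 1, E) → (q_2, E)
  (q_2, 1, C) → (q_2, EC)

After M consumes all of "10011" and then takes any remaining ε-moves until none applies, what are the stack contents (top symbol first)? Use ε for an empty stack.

(q_0, 10011, Z)
  read 1, top Z: go to q_1, push Z → (q_1, 0011, Z)
  read 0, top Z: go to q_1, push EZ → (q_1, 011, EZ)
  read 0, top E: go to q_1, push ε → (q_1, 11, Z)
  read 1, top Z: go to q_2, push BZ → (q_2, 1, BZ)
  ε-move, top B: go to q_2, push EB → (q_2, 1, EBZ)
  read 1, top E: go to q_2, push E → (q_2, ε, EBZ)
All input consumed in state q_2 with stack EBZ.

EBZ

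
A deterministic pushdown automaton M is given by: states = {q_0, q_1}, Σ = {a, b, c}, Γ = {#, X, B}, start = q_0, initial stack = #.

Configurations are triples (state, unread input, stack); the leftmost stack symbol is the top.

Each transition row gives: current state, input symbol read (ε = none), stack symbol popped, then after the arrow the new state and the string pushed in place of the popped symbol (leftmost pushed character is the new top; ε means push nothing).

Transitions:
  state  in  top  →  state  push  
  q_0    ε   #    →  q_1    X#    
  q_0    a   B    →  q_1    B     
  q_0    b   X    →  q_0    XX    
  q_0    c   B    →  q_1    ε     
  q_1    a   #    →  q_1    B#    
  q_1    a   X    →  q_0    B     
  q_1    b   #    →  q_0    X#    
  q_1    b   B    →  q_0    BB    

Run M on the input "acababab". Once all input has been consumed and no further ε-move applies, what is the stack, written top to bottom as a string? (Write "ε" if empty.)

(q_0, acababab, #)
  ε-move, top #: go to q_1, push X# → (q_1, acababab, X#)
  read a, top X: go to q_0, push B → (q_0, cababab, B#)
  read c, top B: go to q_1, push ε → (q_1, ababab, #)
  read a, top #: go to q_1, push B# → (q_1, babab, B#)
  read b, top B: go to q_0, push BB → (q_0, abab, BB#)
  read a, top B: go to q_1, push B → (q_1, bab, BB#)
  read b, top B: go to q_0, push BB → (q_0, ab, BBB#)
  read a, top B: go to q_1, push B → (q_1, b, BBB#)
  read b, top B: go to q_0, push BB → (q_0, ε, BBBB#)
All input consumed in state q_0 with stack BBBB#.

BBBB#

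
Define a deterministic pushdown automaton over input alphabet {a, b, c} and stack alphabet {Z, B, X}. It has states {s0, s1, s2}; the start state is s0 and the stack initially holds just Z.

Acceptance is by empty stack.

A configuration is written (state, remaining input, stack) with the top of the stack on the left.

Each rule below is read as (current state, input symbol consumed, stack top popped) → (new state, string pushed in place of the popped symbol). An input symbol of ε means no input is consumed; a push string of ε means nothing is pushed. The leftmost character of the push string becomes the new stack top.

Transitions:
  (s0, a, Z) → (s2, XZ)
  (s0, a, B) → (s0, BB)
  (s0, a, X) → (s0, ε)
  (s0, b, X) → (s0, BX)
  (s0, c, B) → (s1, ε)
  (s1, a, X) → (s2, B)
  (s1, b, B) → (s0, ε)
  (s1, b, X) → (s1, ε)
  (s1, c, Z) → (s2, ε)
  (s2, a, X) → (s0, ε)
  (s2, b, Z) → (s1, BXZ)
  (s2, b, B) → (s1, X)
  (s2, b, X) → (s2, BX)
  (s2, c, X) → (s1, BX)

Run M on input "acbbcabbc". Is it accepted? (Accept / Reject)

(s0, acbbcabbc, Z)
  read a, top Z: go to s2, push XZ → (s2, cbbcabbc, XZ)
  read c, top X: go to s1, push BX → (s1, bbcabbc, BXZ)
  read b, top B: go to s0, push ε → (s0, bcabbc, XZ)
  read b, top X: go to s0, push BX → (s0, cabbc, BXZ)
  read c, top B: go to s1, push ε → (s1, abbc, XZ)
  read a, top X: go to s2, push B → (s2, bbc, BZ)
  read b, top B: go to s1, push X → (s1, bc, XZ)
  read b, top X: go to s1, push ε → (s1, c, Z)
  read c, top Z: go to s2, push ε → (s2, ε, ε)
All input consumed and the stack is empty.

Accept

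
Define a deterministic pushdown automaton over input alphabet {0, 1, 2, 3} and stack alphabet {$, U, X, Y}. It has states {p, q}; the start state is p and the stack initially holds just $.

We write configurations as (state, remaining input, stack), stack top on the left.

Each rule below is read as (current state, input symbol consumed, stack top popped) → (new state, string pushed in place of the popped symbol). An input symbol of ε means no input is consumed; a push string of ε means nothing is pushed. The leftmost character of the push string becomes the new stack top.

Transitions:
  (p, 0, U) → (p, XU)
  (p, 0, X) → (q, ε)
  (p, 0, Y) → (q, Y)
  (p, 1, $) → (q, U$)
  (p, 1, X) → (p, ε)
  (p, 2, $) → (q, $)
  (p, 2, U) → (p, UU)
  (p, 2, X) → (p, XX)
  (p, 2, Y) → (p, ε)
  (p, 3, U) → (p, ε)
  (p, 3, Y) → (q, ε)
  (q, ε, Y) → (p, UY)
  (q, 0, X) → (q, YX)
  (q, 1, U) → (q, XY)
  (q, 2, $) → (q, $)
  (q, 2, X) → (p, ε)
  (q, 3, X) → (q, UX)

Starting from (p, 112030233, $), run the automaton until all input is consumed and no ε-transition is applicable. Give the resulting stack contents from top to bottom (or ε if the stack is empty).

(p, 112030233, $) ⊢ (q, 12030233, U$) ⊢ (q, 2030233, XY$) ⊢ (p, 030233, Y$) ⊢ (q, 30233, Y$) ⊢ (p, 30233, UY$) ⊢ (p, 0233, Y$) ⊢ (q, 233, Y$) ⊢ (p, 233, UY$) ⊢ (p, 33, UUY$) ⊢ (p, 3, UY$) ⊢ (p, ε, Y$)
All input consumed in state p with stack Y$.

Y$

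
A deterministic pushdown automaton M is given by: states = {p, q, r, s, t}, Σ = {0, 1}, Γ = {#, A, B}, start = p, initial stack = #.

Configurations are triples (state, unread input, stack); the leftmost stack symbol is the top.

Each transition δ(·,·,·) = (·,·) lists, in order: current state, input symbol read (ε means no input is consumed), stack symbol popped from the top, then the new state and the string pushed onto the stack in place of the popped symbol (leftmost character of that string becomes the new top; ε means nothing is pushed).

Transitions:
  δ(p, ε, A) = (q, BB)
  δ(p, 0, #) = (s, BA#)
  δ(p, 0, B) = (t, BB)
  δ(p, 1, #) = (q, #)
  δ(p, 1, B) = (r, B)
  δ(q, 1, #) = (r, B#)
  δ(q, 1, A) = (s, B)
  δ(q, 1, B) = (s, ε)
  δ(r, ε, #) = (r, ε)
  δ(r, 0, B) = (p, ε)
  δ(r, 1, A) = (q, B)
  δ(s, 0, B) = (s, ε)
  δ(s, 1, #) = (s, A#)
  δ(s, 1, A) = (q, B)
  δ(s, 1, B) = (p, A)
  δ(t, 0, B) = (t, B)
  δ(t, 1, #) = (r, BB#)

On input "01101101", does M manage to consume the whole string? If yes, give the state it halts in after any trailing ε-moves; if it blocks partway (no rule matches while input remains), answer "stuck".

(p, 01101101, #)
  read 0, top #: go to s, push BA# → (s, 1101101, BA#)
  read 1, top B: go to p, push A → (p, 101101, AA#)
  ε-move, top A: go to q, push BB → (q, 101101, BBA#)
  read 1, top B: go to s, push ε → (s, 01101, BA#)
  read 0, top B: go to s, push ε → (s, 1101, A#)
  read 1, top A: go to q, push B → (q, 101, B#)
  read 1, top B: go to s, push ε → (s, 01, #)
No transition for (s, 0, top #); M blocks with input 01 remaining.

stuck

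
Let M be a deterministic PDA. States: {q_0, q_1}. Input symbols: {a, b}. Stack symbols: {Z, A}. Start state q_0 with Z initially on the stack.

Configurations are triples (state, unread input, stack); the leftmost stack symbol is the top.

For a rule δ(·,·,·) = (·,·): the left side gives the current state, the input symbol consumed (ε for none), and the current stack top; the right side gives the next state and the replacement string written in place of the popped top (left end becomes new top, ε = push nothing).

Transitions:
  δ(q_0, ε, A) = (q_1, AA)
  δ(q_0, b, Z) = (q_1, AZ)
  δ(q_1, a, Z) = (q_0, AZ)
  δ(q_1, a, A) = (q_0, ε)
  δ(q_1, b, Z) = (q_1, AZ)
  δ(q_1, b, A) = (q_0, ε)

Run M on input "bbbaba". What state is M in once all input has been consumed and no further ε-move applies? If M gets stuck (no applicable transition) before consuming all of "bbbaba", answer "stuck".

q_0

(q_0, bbbaba, Z)
  read b, top Z: go to q_1, push AZ → (q_1, bbaba, AZ)
  read b, top A: go to q_0, push ε → (q_0, baba, Z)
  read b, top Z: go to q_1, push AZ → (q_1, aba, AZ)
  read a, top A: go to q_0, push ε → (q_0, ba, Z)
  read b, top Z: go to q_1, push AZ → (q_1, a, AZ)
  read a, top A: go to q_0, push ε → (q_0, ε, Z)
All input consumed; M is in state q_0.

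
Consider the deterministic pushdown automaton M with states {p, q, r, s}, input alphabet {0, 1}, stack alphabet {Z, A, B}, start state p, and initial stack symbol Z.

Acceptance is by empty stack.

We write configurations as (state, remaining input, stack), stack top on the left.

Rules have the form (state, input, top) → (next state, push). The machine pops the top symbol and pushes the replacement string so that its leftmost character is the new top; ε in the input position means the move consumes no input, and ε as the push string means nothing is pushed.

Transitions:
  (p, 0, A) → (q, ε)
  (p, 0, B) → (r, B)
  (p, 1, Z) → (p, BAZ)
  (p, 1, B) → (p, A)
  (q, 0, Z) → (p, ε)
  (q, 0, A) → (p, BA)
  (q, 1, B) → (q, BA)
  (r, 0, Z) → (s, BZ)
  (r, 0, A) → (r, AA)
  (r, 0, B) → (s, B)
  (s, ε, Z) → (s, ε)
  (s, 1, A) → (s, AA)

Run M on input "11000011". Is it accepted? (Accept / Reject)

Reject

(p, 11000011, Z)
  read 1, top Z: go to p, push BAZ → (p, 1000011, BAZ)
  read 1, top B: go to p, push A → (p, 000011, AAZ)
  read 0, top A: go to q, push ε → (q, 00011, AZ)
  read 0, top A: go to p, push BA → (p, 0011, BAZ)
  read 0, top B: go to r, push B → (r, 011, BAZ)
  read 0, top B: go to s, push B → (s, 11, BAZ)
No transition applies at (s, 11, BAZ); input not fully consumed.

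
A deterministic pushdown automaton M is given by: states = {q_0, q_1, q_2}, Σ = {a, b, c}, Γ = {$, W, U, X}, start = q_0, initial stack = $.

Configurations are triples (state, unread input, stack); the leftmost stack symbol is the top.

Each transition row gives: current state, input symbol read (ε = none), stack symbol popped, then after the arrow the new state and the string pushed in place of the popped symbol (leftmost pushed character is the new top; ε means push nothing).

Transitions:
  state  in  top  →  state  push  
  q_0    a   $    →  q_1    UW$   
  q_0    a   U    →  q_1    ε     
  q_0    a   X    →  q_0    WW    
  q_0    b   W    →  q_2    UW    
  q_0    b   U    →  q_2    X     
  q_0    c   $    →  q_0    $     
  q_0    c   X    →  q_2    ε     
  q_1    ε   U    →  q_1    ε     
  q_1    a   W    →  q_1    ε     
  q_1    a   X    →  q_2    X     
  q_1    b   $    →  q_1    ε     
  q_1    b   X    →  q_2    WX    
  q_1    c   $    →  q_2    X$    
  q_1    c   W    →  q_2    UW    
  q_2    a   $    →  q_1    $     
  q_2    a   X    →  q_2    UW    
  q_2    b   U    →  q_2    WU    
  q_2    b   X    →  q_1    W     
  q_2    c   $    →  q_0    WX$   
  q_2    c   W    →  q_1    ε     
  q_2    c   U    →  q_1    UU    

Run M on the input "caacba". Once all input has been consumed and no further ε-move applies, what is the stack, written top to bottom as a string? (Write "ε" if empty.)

(q_0, caacba, $)
  read c, top $: go to q_0, push $ → (q_0, aacba, $)
  read a, top $: go to q_1, push UW$ → (q_1, acba, UW$)
  ε-move, top U: go to q_1, push ε → (q_1, acba, W$)
  read a, top W: go to q_1, push ε → (q_1, cba, $)
  read c, top $: go to q_2, push X$ → (q_2, ba, X$)
  read b, top X: go to q_1, push W → (q_1, a, W$)
  read a, top W: go to q_1, push ε → (q_1, ε, $)
All input consumed in state q_1 with stack $.

$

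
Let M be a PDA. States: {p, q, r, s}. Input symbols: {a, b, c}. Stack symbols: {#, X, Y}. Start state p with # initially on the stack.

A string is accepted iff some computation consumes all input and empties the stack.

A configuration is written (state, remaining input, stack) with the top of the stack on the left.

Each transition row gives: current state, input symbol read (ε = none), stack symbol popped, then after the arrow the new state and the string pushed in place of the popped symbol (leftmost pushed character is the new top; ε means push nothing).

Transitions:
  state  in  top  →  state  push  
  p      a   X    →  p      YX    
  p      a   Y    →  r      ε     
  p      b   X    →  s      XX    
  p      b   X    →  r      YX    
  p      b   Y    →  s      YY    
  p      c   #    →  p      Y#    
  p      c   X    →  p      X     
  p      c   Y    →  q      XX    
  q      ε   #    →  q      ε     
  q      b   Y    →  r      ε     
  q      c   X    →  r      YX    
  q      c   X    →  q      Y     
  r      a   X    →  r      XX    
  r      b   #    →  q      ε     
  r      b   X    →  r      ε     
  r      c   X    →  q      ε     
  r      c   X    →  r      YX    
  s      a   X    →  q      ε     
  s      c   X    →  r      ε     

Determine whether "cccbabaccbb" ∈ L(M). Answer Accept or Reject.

One accepting computation: (p, cccbabaccbb, #) ⊢ (p, ccbabaccbb, Y#) ⊢ (q, cbabaccbb, XX#) ⊢ (q, babaccbb, YX#) ⊢ (r, abaccbb, X#) ⊢ (r, baccbb, XX#) ⊢ (r, accbb, X#) ⊢ (r, ccbb, XX#) ⊢ (q, cbb, X#) ⊢ (q, bb, Y#) ⊢ (r, b, #) ⊢ (q, ε, ε)
All input consumed and the stack is empty.

Accept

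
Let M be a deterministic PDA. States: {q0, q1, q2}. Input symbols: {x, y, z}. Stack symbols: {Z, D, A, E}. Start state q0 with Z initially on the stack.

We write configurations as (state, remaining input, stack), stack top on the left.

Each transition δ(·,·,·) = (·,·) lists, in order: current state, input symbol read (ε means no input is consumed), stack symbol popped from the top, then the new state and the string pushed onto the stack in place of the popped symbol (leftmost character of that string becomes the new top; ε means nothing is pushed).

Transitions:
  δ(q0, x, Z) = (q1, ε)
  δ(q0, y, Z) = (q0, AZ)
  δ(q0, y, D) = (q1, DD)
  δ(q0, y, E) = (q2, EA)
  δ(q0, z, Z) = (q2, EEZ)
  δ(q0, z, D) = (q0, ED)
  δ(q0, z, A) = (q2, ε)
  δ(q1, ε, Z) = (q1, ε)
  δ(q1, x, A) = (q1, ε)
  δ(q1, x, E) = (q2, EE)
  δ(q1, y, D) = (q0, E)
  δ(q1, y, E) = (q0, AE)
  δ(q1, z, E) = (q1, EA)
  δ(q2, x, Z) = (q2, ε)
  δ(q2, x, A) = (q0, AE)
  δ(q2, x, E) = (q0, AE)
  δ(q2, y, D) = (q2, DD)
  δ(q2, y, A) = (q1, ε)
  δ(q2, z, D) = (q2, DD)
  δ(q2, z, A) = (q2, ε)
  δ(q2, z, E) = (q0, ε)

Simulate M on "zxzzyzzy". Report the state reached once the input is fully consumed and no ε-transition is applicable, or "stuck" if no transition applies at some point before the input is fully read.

stuck

(q0, zxzzyzzy, Z) ⊢ (q2, xzzyzzy, EEZ) ⊢ (q0, zzyzzy, AEEZ) ⊢ (q2, zyzzy, EEZ) ⊢ (q0, yzzy, EZ) ⊢ (q2, zzy, EAZ) ⊢ (q0, zy, AZ) ⊢ (q2, y, Z)
No transition for (q2, y, top Z); M blocks with input y remaining.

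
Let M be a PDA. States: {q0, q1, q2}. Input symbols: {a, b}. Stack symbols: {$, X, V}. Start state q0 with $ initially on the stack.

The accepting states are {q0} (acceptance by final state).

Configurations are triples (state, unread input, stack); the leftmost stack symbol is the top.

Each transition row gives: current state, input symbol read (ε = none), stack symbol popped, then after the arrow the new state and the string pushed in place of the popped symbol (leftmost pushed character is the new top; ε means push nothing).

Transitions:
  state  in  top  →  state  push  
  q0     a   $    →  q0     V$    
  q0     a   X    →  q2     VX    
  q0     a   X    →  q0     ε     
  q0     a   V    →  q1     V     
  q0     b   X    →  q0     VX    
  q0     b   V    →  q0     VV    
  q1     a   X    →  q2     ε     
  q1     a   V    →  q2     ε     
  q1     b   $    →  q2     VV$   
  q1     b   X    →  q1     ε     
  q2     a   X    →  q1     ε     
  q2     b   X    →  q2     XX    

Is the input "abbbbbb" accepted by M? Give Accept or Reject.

One accepting computation: (q0, abbbbbb, $) ⊢ (q0, bbbbbb, V$) ⊢ (q0, bbbbb, VV$) ⊢ (q0, bbbb, VVV$) ⊢ (q0, bbb, VVVV$) ⊢ (q0, bb, VVVVV$) ⊢ (q0, b, VVVVVV$) ⊢ (q0, ε, VVVVVVV$)
All input consumed and state q0 ∈ F.

Accept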